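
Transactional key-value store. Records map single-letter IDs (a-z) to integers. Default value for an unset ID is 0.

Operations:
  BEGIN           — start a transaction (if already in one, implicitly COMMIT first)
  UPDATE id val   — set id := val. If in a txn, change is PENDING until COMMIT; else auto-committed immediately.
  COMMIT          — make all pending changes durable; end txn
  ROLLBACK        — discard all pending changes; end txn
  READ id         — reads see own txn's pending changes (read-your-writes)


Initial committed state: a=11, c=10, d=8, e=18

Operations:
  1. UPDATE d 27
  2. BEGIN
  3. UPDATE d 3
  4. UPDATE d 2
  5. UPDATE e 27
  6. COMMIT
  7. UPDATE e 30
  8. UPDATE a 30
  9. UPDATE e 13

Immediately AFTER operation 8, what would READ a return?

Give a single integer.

Answer: 30

Derivation:
Initial committed: {a=11, c=10, d=8, e=18}
Op 1: UPDATE d=27 (auto-commit; committed d=27)
Op 2: BEGIN: in_txn=True, pending={}
Op 3: UPDATE d=3 (pending; pending now {d=3})
Op 4: UPDATE d=2 (pending; pending now {d=2})
Op 5: UPDATE e=27 (pending; pending now {d=2, e=27})
Op 6: COMMIT: merged ['d', 'e'] into committed; committed now {a=11, c=10, d=2, e=27}
Op 7: UPDATE e=30 (auto-commit; committed e=30)
Op 8: UPDATE a=30 (auto-commit; committed a=30)
After op 8: visible(a) = 30 (pending={}, committed={a=30, c=10, d=2, e=30})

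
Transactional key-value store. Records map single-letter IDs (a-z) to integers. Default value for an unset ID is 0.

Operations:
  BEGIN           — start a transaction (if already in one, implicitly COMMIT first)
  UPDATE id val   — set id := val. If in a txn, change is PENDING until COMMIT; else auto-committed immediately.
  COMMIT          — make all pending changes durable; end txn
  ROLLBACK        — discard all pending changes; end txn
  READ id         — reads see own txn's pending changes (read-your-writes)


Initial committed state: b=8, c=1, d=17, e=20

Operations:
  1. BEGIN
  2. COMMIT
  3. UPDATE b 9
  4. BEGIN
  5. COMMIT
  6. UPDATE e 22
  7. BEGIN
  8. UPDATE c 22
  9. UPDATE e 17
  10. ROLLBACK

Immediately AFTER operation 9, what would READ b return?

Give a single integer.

Answer: 9

Derivation:
Initial committed: {b=8, c=1, d=17, e=20}
Op 1: BEGIN: in_txn=True, pending={}
Op 2: COMMIT: merged [] into committed; committed now {b=8, c=1, d=17, e=20}
Op 3: UPDATE b=9 (auto-commit; committed b=9)
Op 4: BEGIN: in_txn=True, pending={}
Op 5: COMMIT: merged [] into committed; committed now {b=9, c=1, d=17, e=20}
Op 6: UPDATE e=22 (auto-commit; committed e=22)
Op 7: BEGIN: in_txn=True, pending={}
Op 8: UPDATE c=22 (pending; pending now {c=22})
Op 9: UPDATE e=17 (pending; pending now {c=22, e=17})
After op 9: visible(b) = 9 (pending={c=22, e=17}, committed={b=9, c=1, d=17, e=22})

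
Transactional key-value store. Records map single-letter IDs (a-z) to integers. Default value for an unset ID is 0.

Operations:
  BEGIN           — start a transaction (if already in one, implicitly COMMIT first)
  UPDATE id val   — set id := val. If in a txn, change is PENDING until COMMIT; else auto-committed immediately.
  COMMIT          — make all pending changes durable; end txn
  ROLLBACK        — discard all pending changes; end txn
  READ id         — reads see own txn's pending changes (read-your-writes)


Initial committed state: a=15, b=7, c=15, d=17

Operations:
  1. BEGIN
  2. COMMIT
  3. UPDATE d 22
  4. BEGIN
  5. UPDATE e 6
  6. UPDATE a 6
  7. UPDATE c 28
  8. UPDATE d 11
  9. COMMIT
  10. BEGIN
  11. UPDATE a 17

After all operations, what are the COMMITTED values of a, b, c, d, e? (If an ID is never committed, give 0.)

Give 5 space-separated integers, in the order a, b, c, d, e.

Initial committed: {a=15, b=7, c=15, d=17}
Op 1: BEGIN: in_txn=True, pending={}
Op 2: COMMIT: merged [] into committed; committed now {a=15, b=7, c=15, d=17}
Op 3: UPDATE d=22 (auto-commit; committed d=22)
Op 4: BEGIN: in_txn=True, pending={}
Op 5: UPDATE e=6 (pending; pending now {e=6})
Op 6: UPDATE a=6 (pending; pending now {a=6, e=6})
Op 7: UPDATE c=28 (pending; pending now {a=6, c=28, e=6})
Op 8: UPDATE d=11 (pending; pending now {a=6, c=28, d=11, e=6})
Op 9: COMMIT: merged ['a', 'c', 'd', 'e'] into committed; committed now {a=6, b=7, c=28, d=11, e=6}
Op 10: BEGIN: in_txn=True, pending={}
Op 11: UPDATE a=17 (pending; pending now {a=17})
Final committed: {a=6, b=7, c=28, d=11, e=6}

Answer: 6 7 28 11 6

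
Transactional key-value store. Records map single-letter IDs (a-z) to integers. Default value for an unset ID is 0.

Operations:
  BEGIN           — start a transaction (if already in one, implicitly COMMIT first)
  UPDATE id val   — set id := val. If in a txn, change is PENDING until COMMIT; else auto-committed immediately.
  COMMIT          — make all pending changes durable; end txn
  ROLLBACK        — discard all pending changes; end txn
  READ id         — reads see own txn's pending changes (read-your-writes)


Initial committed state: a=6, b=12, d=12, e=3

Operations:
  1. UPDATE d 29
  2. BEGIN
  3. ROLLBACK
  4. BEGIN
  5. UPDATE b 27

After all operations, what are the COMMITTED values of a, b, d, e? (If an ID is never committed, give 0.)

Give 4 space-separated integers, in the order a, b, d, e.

Initial committed: {a=6, b=12, d=12, e=3}
Op 1: UPDATE d=29 (auto-commit; committed d=29)
Op 2: BEGIN: in_txn=True, pending={}
Op 3: ROLLBACK: discarded pending []; in_txn=False
Op 4: BEGIN: in_txn=True, pending={}
Op 5: UPDATE b=27 (pending; pending now {b=27})
Final committed: {a=6, b=12, d=29, e=3}

Answer: 6 12 29 3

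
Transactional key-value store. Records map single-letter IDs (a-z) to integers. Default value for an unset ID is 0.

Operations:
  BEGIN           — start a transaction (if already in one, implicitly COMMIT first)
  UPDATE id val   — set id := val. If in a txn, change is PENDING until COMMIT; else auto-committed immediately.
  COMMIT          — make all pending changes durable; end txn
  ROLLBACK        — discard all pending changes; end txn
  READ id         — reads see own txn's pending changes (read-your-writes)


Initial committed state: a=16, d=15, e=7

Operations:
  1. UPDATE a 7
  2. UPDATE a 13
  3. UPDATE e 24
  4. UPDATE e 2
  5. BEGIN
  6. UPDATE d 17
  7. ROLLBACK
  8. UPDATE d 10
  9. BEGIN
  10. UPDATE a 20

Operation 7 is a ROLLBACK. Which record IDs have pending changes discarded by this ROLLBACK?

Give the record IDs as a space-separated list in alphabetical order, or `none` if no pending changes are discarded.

Initial committed: {a=16, d=15, e=7}
Op 1: UPDATE a=7 (auto-commit; committed a=7)
Op 2: UPDATE a=13 (auto-commit; committed a=13)
Op 3: UPDATE e=24 (auto-commit; committed e=24)
Op 4: UPDATE e=2 (auto-commit; committed e=2)
Op 5: BEGIN: in_txn=True, pending={}
Op 6: UPDATE d=17 (pending; pending now {d=17})
Op 7: ROLLBACK: discarded pending ['d']; in_txn=False
Op 8: UPDATE d=10 (auto-commit; committed d=10)
Op 9: BEGIN: in_txn=True, pending={}
Op 10: UPDATE a=20 (pending; pending now {a=20})
ROLLBACK at op 7 discards: ['d']

Answer: d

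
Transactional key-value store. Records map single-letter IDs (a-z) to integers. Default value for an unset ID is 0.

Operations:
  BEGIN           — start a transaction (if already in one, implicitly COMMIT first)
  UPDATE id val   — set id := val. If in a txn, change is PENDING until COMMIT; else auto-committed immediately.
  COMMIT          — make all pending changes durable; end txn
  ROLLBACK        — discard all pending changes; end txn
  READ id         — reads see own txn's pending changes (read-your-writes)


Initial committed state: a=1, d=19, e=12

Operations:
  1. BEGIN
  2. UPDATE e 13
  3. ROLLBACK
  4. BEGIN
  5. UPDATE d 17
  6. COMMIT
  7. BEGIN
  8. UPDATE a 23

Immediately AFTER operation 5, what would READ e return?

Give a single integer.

Initial committed: {a=1, d=19, e=12}
Op 1: BEGIN: in_txn=True, pending={}
Op 2: UPDATE e=13 (pending; pending now {e=13})
Op 3: ROLLBACK: discarded pending ['e']; in_txn=False
Op 4: BEGIN: in_txn=True, pending={}
Op 5: UPDATE d=17 (pending; pending now {d=17})
After op 5: visible(e) = 12 (pending={d=17}, committed={a=1, d=19, e=12})

Answer: 12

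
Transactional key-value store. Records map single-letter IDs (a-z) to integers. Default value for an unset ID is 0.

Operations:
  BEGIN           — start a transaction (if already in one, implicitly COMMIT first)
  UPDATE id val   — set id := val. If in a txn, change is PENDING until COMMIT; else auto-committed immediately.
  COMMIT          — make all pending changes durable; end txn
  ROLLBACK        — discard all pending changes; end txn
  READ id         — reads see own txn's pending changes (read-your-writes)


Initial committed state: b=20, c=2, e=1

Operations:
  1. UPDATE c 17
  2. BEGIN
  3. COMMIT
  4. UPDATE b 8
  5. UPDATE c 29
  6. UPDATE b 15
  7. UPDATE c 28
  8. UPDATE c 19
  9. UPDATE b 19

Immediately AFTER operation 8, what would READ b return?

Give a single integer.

Answer: 15

Derivation:
Initial committed: {b=20, c=2, e=1}
Op 1: UPDATE c=17 (auto-commit; committed c=17)
Op 2: BEGIN: in_txn=True, pending={}
Op 3: COMMIT: merged [] into committed; committed now {b=20, c=17, e=1}
Op 4: UPDATE b=8 (auto-commit; committed b=8)
Op 5: UPDATE c=29 (auto-commit; committed c=29)
Op 6: UPDATE b=15 (auto-commit; committed b=15)
Op 7: UPDATE c=28 (auto-commit; committed c=28)
Op 8: UPDATE c=19 (auto-commit; committed c=19)
After op 8: visible(b) = 15 (pending={}, committed={b=15, c=19, e=1})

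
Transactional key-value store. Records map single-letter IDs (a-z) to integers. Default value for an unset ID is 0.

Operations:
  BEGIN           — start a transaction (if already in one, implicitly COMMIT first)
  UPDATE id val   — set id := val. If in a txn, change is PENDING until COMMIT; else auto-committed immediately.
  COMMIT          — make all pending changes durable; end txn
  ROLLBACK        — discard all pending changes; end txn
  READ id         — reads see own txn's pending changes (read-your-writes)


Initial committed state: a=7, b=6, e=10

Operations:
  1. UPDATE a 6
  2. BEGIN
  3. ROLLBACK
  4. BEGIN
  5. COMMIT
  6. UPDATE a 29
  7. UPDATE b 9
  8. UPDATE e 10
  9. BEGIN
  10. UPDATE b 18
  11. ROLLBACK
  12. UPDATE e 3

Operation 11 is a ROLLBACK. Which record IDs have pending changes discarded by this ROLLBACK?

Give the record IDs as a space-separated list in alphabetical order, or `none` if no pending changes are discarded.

Answer: b

Derivation:
Initial committed: {a=7, b=6, e=10}
Op 1: UPDATE a=6 (auto-commit; committed a=6)
Op 2: BEGIN: in_txn=True, pending={}
Op 3: ROLLBACK: discarded pending []; in_txn=False
Op 4: BEGIN: in_txn=True, pending={}
Op 5: COMMIT: merged [] into committed; committed now {a=6, b=6, e=10}
Op 6: UPDATE a=29 (auto-commit; committed a=29)
Op 7: UPDATE b=9 (auto-commit; committed b=9)
Op 8: UPDATE e=10 (auto-commit; committed e=10)
Op 9: BEGIN: in_txn=True, pending={}
Op 10: UPDATE b=18 (pending; pending now {b=18})
Op 11: ROLLBACK: discarded pending ['b']; in_txn=False
Op 12: UPDATE e=3 (auto-commit; committed e=3)
ROLLBACK at op 11 discards: ['b']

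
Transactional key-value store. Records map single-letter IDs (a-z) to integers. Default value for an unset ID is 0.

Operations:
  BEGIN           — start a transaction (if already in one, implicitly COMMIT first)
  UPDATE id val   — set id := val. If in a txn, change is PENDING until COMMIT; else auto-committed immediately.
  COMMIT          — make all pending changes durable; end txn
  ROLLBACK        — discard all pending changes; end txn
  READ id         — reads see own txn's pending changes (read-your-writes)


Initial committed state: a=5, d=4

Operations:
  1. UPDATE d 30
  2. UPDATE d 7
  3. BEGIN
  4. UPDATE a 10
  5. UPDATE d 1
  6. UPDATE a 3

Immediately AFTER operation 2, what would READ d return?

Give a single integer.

Answer: 7

Derivation:
Initial committed: {a=5, d=4}
Op 1: UPDATE d=30 (auto-commit; committed d=30)
Op 2: UPDATE d=7 (auto-commit; committed d=7)
After op 2: visible(d) = 7 (pending={}, committed={a=5, d=7})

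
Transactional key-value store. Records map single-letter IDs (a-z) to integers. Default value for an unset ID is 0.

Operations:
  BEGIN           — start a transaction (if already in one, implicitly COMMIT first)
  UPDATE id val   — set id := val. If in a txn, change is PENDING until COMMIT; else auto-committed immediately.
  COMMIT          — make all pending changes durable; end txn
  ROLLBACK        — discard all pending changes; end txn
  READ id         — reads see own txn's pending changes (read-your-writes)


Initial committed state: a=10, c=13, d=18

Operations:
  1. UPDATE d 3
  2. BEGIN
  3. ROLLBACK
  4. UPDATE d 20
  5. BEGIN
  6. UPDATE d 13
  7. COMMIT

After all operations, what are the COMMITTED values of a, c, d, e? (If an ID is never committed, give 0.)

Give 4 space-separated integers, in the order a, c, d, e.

Initial committed: {a=10, c=13, d=18}
Op 1: UPDATE d=3 (auto-commit; committed d=3)
Op 2: BEGIN: in_txn=True, pending={}
Op 3: ROLLBACK: discarded pending []; in_txn=False
Op 4: UPDATE d=20 (auto-commit; committed d=20)
Op 5: BEGIN: in_txn=True, pending={}
Op 6: UPDATE d=13 (pending; pending now {d=13})
Op 7: COMMIT: merged ['d'] into committed; committed now {a=10, c=13, d=13}
Final committed: {a=10, c=13, d=13}

Answer: 10 13 13 0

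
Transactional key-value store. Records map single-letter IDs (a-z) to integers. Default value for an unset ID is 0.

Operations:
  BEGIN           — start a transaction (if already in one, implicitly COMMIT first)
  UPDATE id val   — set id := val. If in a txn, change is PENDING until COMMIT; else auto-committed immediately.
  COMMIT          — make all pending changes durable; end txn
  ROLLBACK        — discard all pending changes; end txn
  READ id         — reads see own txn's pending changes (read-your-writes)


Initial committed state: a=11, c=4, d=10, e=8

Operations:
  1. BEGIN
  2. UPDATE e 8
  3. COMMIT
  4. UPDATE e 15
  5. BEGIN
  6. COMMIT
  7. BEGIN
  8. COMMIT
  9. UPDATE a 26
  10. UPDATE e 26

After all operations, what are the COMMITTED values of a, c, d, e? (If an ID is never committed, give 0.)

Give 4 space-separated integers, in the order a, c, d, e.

Answer: 26 4 10 26

Derivation:
Initial committed: {a=11, c=4, d=10, e=8}
Op 1: BEGIN: in_txn=True, pending={}
Op 2: UPDATE e=8 (pending; pending now {e=8})
Op 3: COMMIT: merged ['e'] into committed; committed now {a=11, c=4, d=10, e=8}
Op 4: UPDATE e=15 (auto-commit; committed e=15)
Op 5: BEGIN: in_txn=True, pending={}
Op 6: COMMIT: merged [] into committed; committed now {a=11, c=4, d=10, e=15}
Op 7: BEGIN: in_txn=True, pending={}
Op 8: COMMIT: merged [] into committed; committed now {a=11, c=4, d=10, e=15}
Op 9: UPDATE a=26 (auto-commit; committed a=26)
Op 10: UPDATE e=26 (auto-commit; committed e=26)
Final committed: {a=26, c=4, d=10, e=26}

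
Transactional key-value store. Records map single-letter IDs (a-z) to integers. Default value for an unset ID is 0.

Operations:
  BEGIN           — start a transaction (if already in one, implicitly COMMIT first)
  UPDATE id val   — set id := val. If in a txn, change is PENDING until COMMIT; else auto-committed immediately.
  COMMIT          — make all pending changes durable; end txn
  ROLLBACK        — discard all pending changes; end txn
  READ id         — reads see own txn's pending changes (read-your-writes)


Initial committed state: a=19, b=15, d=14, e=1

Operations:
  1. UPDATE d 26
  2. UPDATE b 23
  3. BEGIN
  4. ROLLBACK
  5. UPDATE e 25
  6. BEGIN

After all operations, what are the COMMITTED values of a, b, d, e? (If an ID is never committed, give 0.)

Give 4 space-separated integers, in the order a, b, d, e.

Initial committed: {a=19, b=15, d=14, e=1}
Op 1: UPDATE d=26 (auto-commit; committed d=26)
Op 2: UPDATE b=23 (auto-commit; committed b=23)
Op 3: BEGIN: in_txn=True, pending={}
Op 4: ROLLBACK: discarded pending []; in_txn=False
Op 5: UPDATE e=25 (auto-commit; committed e=25)
Op 6: BEGIN: in_txn=True, pending={}
Final committed: {a=19, b=23, d=26, e=25}

Answer: 19 23 26 25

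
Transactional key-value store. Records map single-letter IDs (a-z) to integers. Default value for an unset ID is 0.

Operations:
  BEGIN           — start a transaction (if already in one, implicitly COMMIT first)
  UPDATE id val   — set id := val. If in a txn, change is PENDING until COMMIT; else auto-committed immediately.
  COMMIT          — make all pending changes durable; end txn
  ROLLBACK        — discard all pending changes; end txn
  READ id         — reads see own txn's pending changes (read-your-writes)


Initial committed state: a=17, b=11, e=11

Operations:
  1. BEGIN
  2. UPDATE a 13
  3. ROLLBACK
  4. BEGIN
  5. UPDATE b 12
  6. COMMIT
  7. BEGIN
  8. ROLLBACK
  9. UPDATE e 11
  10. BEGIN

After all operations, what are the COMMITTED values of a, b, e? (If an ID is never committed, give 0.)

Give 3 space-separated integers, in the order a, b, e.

Initial committed: {a=17, b=11, e=11}
Op 1: BEGIN: in_txn=True, pending={}
Op 2: UPDATE a=13 (pending; pending now {a=13})
Op 3: ROLLBACK: discarded pending ['a']; in_txn=False
Op 4: BEGIN: in_txn=True, pending={}
Op 5: UPDATE b=12 (pending; pending now {b=12})
Op 6: COMMIT: merged ['b'] into committed; committed now {a=17, b=12, e=11}
Op 7: BEGIN: in_txn=True, pending={}
Op 8: ROLLBACK: discarded pending []; in_txn=False
Op 9: UPDATE e=11 (auto-commit; committed e=11)
Op 10: BEGIN: in_txn=True, pending={}
Final committed: {a=17, b=12, e=11}

Answer: 17 12 11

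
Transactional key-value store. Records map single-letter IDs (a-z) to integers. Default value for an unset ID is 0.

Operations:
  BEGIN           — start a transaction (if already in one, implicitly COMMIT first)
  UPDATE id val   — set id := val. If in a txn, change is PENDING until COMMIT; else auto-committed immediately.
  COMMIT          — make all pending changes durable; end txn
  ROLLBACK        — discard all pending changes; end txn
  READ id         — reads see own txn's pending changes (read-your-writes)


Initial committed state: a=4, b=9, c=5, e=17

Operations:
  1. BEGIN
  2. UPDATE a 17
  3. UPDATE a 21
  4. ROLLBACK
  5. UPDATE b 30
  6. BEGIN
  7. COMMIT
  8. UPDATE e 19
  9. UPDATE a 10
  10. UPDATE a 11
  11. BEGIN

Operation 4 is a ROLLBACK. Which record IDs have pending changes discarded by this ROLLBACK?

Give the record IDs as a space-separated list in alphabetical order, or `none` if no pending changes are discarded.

Answer: a

Derivation:
Initial committed: {a=4, b=9, c=5, e=17}
Op 1: BEGIN: in_txn=True, pending={}
Op 2: UPDATE a=17 (pending; pending now {a=17})
Op 3: UPDATE a=21 (pending; pending now {a=21})
Op 4: ROLLBACK: discarded pending ['a']; in_txn=False
Op 5: UPDATE b=30 (auto-commit; committed b=30)
Op 6: BEGIN: in_txn=True, pending={}
Op 7: COMMIT: merged [] into committed; committed now {a=4, b=30, c=5, e=17}
Op 8: UPDATE e=19 (auto-commit; committed e=19)
Op 9: UPDATE a=10 (auto-commit; committed a=10)
Op 10: UPDATE a=11 (auto-commit; committed a=11)
Op 11: BEGIN: in_txn=True, pending={}
ROLLBACK at op 4 discards: ['a']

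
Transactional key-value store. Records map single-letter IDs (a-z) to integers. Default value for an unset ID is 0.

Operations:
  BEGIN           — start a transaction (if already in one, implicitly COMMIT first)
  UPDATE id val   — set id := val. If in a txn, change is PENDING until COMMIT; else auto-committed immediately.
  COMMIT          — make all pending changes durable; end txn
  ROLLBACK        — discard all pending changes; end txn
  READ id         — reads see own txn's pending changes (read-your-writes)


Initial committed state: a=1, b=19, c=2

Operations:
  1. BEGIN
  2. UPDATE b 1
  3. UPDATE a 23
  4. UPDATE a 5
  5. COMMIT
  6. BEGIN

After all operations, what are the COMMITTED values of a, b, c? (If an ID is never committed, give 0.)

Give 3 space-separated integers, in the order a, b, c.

Answer: 5 1 2

Derivation:
Initial committed: {a=1, b=19, c=2}
Op 1: BEGIN: in_txn=True, pending={}
Op 2: UPDATE b=1 (pending; pending now {b=1})
Op 3: UPDATE a=23 (pending; pending now {a=23, b=1})
Op 4: UPDATE a=5 (pending; pending now {a=5, b=1})
Op 5: COMMIT: merged ['a', 'b'] into committed; committed now {a=5, b=1, c=2}
Op 6: BEGIN: in_txn=True, pending={}
Final committed: {a=5, b=1, c=2}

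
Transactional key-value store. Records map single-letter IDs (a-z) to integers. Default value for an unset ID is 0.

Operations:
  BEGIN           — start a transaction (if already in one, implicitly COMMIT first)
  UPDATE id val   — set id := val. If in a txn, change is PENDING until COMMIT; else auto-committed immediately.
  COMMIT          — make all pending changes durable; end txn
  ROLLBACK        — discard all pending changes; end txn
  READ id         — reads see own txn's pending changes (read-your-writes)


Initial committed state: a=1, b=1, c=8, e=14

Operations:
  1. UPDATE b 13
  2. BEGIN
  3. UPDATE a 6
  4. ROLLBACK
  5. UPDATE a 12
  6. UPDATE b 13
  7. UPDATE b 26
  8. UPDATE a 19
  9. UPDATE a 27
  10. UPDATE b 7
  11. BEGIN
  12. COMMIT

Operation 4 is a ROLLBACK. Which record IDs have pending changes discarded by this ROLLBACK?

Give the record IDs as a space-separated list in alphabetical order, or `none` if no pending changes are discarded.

Initial committed: {a=1, b=1, c=8, e=14}
Op 1: UPDATE b=13 (auto-commit; committed b=13)
Op 2: BEGIN: in_txn=True, pending={}
Op 3: UPDATE a=6 (pending; pending now {a=6})
Op 4: ROLLBACK: discarded pending ['a']; in_txn=False
Op 5: UPDATE a=12 (auto-commit; committed a=12)
Op 6: UPDATE b=13 (auto-commit; committed b=13)
Op 7: UPDATE b=26 (auto-commit; committed b=26)
Op 8: UPDATE a=19 (auto-commit; committed a=19)
Op 9: UPDATE a=27 (auto-commit; committed a=27)
Op 10: UPDATE b=7 (auto-commit; committed b=7)
Op 11: BEGIN: in_txn=True, pending={}
Op 12: COMMIT: merged [] into committed; committed now {a=27, b=7, c=8, e=14}
ROLLBACK at op 4 discards: ['a']

Answer: a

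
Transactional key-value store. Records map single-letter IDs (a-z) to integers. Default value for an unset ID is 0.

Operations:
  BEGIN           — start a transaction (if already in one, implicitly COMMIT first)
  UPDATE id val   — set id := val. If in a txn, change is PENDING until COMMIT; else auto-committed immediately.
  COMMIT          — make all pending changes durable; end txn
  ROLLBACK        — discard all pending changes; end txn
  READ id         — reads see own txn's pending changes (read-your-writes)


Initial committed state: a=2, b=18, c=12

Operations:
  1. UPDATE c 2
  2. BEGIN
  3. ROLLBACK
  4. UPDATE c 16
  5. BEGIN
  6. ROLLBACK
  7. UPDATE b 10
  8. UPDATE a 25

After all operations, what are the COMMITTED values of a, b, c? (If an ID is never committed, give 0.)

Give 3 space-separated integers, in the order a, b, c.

Answer: 25 10 16

Derivation:
Initial committed: {a=2, b=18, c=12}
Op 1: UPDATE c=2 (auto-commit; committed c=2)
Op 2: BEGIN: in_txn=True, pending={}
Op 3: ROLLBACK: discarded pending []; in_txn=False
Op 4: UPDATE c=16 (auto-commit; committed c=16)
Op 5: BEGIN: in_txn=True, pending={}
Op 6: ROLLBACK: discarded pending []; in_txn=False
Op 7: UPDATE b=10 (auto-commit; committed b=10)
Op 8: UPDATE a=25 (auto-commit; committed a=25)
Final committed: {a=25, b=10, c=16}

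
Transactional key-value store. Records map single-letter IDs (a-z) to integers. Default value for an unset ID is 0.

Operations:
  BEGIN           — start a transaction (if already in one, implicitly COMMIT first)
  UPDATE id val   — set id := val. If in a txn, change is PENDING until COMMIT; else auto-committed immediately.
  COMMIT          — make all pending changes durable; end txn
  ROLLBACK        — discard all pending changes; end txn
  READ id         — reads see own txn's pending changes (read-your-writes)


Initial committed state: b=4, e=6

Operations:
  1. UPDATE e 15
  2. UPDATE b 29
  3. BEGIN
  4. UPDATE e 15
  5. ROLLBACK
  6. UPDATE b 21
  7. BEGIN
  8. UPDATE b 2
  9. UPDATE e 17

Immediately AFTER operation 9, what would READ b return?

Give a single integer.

Answer: 2

Derivation:
Initial committed: {b=4, e=6}
Op 1: UPDATE e=15 (auto-commit; committed e=15)
Op 2: UPDATE b=29 (auto-commit; committed b=29)
Op 3: BEGIN: in_txn=True, pending={}
Op 4: UPDATE e=15 (pending; pending now {e=15})
Op 5: ROLLBACK: discarded pending ['e']; in_txn=False
Op 6: UPDATE b=21 (auto-commit; committed b=21)
Op 7: BEGIN: in_txn=True, pending={}
Op 8: UPDATE b=2 (pending; pending now {b=2})
Op 9: UPDATE e=17 (pending; pending now {b=2, e=17})
After op 9: visible(b) = 2 (pending={b=2, e=17}, committed={b=21, e=15})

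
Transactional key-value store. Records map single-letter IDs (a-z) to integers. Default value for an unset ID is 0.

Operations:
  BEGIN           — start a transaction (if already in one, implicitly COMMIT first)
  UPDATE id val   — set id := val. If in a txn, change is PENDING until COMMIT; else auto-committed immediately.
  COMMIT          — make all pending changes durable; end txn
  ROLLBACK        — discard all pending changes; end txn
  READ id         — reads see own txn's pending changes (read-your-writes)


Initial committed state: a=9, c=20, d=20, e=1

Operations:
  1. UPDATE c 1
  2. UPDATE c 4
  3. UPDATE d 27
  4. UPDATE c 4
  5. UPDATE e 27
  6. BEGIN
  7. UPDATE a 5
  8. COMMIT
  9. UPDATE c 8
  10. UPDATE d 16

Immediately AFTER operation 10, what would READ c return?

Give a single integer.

Initial committed: {a=9, c=20, d=20, e=1}
Op 1: UPDATE c=1 (auto-commit; committed c=1)
Op 2: UPDATE c=4 (auto-commit; committed c=4)
Op 3: UPDATE d=27 (auto-commit; committed d=27)
Op 4: UPDATE c=4 (auto-commit; committed c=4)
Op 5: UPDATE e=27 (auto-commit; committed e=27)
Op 6: BEGIN: in_txn=True, pending={}
Op 7: UPDATE a=5 (pending; pending now {a=5})
Op 8: COMMIT: merged ['a'] into committed; committed now {a=5, c=4, d=27, e=27}
Op 9: UPDATE c=8 (auto-commit; committed c=8)
Op 10: UPDATE d=16 (auto-commit; committed d=16)
After op 10: visible(c) = 8 (pending={}, committed={a=5, c=8, d=16, e=27})

Answer: 8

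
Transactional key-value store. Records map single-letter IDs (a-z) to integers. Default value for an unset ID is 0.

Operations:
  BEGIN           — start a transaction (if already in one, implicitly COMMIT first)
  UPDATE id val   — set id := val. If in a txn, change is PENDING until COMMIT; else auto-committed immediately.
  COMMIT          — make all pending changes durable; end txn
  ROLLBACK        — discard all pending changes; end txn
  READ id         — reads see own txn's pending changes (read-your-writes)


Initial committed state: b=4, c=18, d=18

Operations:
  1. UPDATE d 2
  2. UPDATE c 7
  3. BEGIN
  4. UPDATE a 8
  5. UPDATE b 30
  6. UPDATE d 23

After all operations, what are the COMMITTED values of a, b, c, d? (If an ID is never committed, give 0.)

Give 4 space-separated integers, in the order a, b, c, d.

Initial committed: {b=4, c=18, d=18}
Op 1: UPDATE d=2 (auto-commit; committed d=2)
Op 2: UPDATE c=7 (auto-commit; committed c=7)
Op 3: BEGIN: in_txn=True, pending={}
Op 4: UPDATE a=8 (pending; pending now {a=8})
Op 5: UPDATE b=30 (pending; pending now {a=8, b=30})
Op 6: UPDATE d=23 (pending; pending now {a=8, b=30, d=23})
Final committed: {b=4, c=7, d=2}

Answer: 0 4 7 2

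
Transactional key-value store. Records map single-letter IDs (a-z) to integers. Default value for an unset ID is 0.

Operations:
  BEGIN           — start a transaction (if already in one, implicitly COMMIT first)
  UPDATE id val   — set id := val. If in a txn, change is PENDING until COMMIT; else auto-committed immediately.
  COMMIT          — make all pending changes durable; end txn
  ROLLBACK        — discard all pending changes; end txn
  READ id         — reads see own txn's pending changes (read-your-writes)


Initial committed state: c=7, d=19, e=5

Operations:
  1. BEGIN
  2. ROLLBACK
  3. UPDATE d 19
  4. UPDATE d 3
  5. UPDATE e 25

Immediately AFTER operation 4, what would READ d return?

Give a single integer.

Initial committed: {c=7, d=19, e=5}
Op 1: BEGIN: in_txn=True, pending={}
Op 2: ROLLBACK: discarded pending []; in_txn=False
Op 3: UPDATE d=19 (auto-commit; committed d=19)
Op 4: UPDATE d=3 (auto-commit; committed d=3)
After op 4: visible(d) = 3 (pending={}, committed={c=7, d=3, e=5})

Answer: 3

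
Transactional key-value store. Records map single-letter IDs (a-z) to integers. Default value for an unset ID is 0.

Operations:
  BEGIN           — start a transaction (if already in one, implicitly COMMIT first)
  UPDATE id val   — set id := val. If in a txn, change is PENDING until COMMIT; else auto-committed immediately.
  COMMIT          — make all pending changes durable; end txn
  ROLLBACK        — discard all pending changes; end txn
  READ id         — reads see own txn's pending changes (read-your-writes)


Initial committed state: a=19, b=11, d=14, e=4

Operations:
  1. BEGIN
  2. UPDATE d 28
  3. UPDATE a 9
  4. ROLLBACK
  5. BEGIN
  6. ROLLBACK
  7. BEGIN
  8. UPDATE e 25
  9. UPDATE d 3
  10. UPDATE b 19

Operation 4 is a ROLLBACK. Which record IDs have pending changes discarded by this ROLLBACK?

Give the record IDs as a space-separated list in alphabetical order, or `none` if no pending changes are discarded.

Answer: a d

Derivation:
Initial committed: {a=19, b=11, d=14, e=4}
Op 1: BEGIN: in_txn=True, pending={}
Op 2: UPDATE d=28 (pending; pending now {d=28})
Op 3: UPDATE a=9 (pending; pending now {a=9, d=28})
Op 4: ROLLBACK: discarded pending ['a', 'd']; in_txn=False
Op 5: BEGIN: in_txn=True, pending={}
Op 6: ROLLBACK: discarded pending []; in_txn=False
Op 7: BEGIN: in_txn=True, pending={}
Op 8: UPDATE e=25 (pending; pending now {e=25})
Op 9: UPDATE d=3 (pending; pending now {d=3, e=25})
Op 10: UPDATE b=19 (pending; pending now {b=19, d=3, e=25})
ROLLBACK at op 4 discards: ['a', 'd']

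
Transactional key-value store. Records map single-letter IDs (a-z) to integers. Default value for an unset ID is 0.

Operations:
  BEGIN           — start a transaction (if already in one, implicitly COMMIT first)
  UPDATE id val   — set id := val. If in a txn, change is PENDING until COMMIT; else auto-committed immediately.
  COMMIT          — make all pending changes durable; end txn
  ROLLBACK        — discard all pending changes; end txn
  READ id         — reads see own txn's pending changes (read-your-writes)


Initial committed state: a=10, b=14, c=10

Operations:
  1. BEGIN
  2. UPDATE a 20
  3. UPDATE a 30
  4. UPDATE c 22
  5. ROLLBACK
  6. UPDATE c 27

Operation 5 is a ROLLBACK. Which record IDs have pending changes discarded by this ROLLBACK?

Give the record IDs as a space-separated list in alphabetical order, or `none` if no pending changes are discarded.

Answer: a c

Derivation:
Initial committed: {a=10, b=14, c=10}
Op 1: BEGIN: in_txn=True, pending={}
Op 2: UPDATE a=20 (pending; pending now {a=20})
Op 3: UPDATE a=30 (pending; pending now {a=30})
Op 4: UPDATE c=22 (pending; pending now {a=30, c=22})
Op 5: ROLLBACK: discarded pending ['a', 'c']; in_txn=False
Op 6: UPDATE c=27 (auto-commit; committed c=27)
ROLLBACK at op 5 discards: ['a', 'c']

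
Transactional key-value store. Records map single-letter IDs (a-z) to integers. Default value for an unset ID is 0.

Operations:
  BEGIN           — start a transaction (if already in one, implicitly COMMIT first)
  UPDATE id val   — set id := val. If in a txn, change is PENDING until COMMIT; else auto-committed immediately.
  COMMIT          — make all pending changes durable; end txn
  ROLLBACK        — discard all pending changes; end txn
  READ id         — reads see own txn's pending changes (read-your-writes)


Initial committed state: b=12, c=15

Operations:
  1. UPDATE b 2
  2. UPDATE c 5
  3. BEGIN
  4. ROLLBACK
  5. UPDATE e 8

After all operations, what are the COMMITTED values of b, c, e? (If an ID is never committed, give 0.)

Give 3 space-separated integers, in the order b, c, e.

Initial committed: {b=12, c=15}
Op 1: UPDATE b=2 (auto-commit; committed b=2)
Op 2: UPDATE c=5 (auto-commit; committed c=5)
Op 3: BEGIN: in_txn=True, pending={}
Op 4: ROLLBACK: discarded pending []; in_txn=False
Op 5: UPDATE e=8 (auto-commit; committed e=8)
Final committed: {b=2, c=5, e=8}

Answer: 2 5 8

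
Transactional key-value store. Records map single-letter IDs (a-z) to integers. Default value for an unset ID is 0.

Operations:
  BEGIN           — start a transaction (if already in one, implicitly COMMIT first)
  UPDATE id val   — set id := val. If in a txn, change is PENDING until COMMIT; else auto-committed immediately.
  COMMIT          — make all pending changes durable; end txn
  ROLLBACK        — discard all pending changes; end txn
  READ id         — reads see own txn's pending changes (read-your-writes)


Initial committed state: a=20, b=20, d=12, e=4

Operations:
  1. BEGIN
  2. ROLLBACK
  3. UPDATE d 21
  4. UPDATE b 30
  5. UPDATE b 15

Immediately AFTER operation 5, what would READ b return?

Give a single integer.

Initial committed: {a=20, b=20, d=12, e=4}
Op 1: BEGIN: in_txn=True, pending={}
Op 2: ROLLBACK: discarded pending []; in_txn=False
Op 3: UPDATE d=21 (auto-commit; committed d=21)
Op 4: UPDATE b=30 (auto-commit; committed b=30)
Op 5: UPDATE b=15 (auto-commit; committed b=15)
After op 5: visible(b) = 15 (pending={}, committed={a=20, b=15, d=21, e=4})

Answer: 15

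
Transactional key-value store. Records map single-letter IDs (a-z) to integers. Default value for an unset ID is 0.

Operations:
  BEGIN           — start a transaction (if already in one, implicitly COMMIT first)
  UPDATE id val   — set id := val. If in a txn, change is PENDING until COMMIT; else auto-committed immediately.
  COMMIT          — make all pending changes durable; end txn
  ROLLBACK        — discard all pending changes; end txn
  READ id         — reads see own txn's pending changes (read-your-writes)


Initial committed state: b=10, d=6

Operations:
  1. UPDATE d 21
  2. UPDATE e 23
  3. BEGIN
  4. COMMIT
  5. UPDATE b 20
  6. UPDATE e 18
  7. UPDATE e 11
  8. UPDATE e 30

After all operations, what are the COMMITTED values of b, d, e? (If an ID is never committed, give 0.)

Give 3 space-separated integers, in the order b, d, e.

Answer: 20 21 30

Derivation:
Initial committed: {b=10, d=6}
Op 1: UPDATE d=21 (auto-commit; committed d=21)
Op 2: UPDATE e=23 (auto-commit; committed e=23)
Op 3: BEGIN: in_txn=True, pending={}
Op 4: COMMIT: merged [] into committed; committed now {b=10, d=21, e=23}
Op 5: UPDATE b=20 (auto-commit; committed b=20)
Op 6: UPDATE e=18 (auto-commit; committed e=18)
Op 7: UPDATE e=11 (auto-commit; committed e=11)
Op 8: UPDATE e=30 (auto-commit; committed e=30)
Final committed: {b=20, d=21, e=30}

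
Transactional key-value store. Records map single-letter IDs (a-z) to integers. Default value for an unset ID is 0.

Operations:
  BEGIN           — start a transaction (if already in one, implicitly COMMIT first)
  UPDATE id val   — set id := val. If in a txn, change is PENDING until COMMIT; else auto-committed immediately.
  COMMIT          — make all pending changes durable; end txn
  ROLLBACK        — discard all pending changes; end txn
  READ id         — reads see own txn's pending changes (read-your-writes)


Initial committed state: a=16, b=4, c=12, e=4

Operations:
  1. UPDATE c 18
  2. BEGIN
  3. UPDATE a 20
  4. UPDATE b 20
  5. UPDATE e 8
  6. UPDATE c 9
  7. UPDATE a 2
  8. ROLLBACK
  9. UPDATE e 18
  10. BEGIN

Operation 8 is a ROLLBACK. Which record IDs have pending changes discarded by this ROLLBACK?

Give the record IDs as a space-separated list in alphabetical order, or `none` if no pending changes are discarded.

Answer: a b c e

Derivation:
Initial committed: {a=16, b=4, c=12, e=4}
Op 1: UPDATE c=18 (auto-commit; committed c=18)
Op 2: BEGIN: in_txn=True, pending={}
Op 3: UPDATE a=20 (pending; pending now {a=20})
Op 4: UPDATE b=20 (pending; pending now {a=20, b=20})
Op 5: UPDATE e=8 (pending; pending now {a=20, b=20, e=8})
Op 6: UPDATE c=9 (pending; pending now {a=20, b=20, c=9, e=8})
Op 7: UPDATE a=2 (pending; pending now {a=2, b=20, c=9, e=8})
Op 8: ROLLBACK: discarded pending ['a', 'b', 'c', 'e']; in_txn=False
Op 9: UPDATE e=18 (auto-commit; committed e=18)
Op 10: BEGIN: in_txn=True, pending={}
ROLLBACK at op 8 discards: ['a', 'b', 'c', 'e']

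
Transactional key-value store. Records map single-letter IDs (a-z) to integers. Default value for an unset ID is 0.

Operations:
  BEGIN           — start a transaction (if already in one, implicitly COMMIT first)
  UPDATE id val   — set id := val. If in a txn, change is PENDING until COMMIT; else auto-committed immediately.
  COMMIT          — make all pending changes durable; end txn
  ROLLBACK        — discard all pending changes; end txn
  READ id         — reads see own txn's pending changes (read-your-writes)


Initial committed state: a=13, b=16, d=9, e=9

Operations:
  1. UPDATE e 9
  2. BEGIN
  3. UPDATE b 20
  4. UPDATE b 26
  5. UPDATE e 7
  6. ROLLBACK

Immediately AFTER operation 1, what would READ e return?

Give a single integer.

Answer: 9

Derivation:
Initial committed: {a=13, b=16, d=9, e=9}
Op 1: UPDATE e=9 (auto-commit; committed e=9)
After op 1: visible(e) = 9 (pending={}, committed={a=13, b=16, d=9, e=9})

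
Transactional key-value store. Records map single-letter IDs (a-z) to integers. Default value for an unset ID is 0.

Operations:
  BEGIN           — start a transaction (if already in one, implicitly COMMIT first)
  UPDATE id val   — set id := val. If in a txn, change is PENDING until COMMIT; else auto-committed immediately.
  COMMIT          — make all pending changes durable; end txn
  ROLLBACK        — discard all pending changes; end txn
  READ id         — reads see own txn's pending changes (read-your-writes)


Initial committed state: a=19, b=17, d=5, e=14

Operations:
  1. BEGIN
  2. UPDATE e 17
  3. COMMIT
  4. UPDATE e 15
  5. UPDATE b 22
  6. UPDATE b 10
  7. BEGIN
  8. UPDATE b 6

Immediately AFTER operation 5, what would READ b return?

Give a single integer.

Initial committed: {a=19, b=17, d=5, e=14}
Op 1: BEGIN: in_txn=True, pending={}
Op 2: UPDATE e=17 (pending; pending now {e=17})
Op 3: COMMIT: merged ['e'] into committed; committed now {a=19, b=17, d=5, e=17}
Op 4: UPDATE e=15 (auto-commit; committed e=15)
Op 5: UPDATE b=22 (auto-commit; committed b=22)
After op 5: visible(b) = 22 (pending={}, committed={a=19, b=22, d=5, e=15})

Answer: 22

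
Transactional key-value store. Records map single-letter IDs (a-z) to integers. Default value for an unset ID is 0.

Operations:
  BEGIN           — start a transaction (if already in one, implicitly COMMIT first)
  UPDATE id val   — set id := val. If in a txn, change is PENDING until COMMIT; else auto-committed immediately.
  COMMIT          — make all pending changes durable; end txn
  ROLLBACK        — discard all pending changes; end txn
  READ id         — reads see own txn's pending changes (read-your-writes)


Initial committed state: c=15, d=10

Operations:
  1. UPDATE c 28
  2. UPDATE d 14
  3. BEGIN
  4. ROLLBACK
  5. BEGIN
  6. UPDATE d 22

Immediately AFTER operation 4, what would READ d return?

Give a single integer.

Answer: 14

Derivation:
Initial committed: {c=15, d=10}
Op 1: UPDATE c=28 (auto-commit; committed c=28)
Op 2: UPDATE d=14 (auto-commit; committed d=14)
Op 3: BEGIN: in_txn=True, pending={}
Op 4: ROLLBACK: discarded pending []; in_txn=False
After op 4: visible(d) = 14 (pending={}, committed={c=28, d=14})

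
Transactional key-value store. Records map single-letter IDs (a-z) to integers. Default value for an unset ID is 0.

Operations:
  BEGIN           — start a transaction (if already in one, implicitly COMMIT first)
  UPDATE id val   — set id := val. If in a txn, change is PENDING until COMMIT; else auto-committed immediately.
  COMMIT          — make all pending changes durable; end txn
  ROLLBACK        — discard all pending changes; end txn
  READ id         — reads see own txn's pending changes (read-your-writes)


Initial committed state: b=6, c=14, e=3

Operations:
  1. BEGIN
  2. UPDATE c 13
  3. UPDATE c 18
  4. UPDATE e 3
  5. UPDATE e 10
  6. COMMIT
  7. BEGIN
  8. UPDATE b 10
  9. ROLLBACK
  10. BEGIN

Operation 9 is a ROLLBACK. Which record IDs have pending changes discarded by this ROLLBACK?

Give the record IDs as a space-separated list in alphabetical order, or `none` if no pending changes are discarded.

Initial committed: {b=6, c=14, e=3}
Op 1: BEGIN: in_txn=True, pending={}
Op 2: UPDATE c=13 (pending; pending now {c=13})
Op 3: UPDATE c=18 (pending; pending now {c=18})
Op 4: UPDATE e=3 (pending; pending now {c=18, e=3})
Op 5: UPDATE e=10 (pending; pending now {c=18, e=10})
Op 6: COMMIT: merged ['c', 'e'] into committed; committed now {b=6, c=18, e=10}
Op 7: BEGIN: in_txn=True, pending={}
Op 8: UPDATE b=10 (pending; pending now {b=10})
Op 9: ROLLBACK: discarded pending ['b']; in_txn=False
Op 10: BEGIN: in_txn=True, pending={}
ROLLBACK at op 9 discards: ['b']

Answer: b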